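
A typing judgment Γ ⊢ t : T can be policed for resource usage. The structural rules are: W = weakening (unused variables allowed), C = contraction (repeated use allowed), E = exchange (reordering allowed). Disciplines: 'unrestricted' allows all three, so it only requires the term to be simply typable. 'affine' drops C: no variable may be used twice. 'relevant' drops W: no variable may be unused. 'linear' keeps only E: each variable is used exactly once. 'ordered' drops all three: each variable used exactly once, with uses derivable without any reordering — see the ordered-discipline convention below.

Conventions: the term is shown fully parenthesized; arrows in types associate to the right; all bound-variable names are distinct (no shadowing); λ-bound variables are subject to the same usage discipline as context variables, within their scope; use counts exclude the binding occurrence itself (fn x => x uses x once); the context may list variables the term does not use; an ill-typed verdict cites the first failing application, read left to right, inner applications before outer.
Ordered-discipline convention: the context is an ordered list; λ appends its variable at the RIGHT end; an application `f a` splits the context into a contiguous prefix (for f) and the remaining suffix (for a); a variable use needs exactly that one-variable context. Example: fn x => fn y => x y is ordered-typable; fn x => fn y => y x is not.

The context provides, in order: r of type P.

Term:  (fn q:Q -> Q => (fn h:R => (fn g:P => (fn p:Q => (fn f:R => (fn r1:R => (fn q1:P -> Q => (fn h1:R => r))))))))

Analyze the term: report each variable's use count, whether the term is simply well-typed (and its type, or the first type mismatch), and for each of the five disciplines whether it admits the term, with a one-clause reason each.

variable uses: r=1; q [bound]=0; h [bound]=0; g [bound]=0; p [bound]=0; f [bound]=0; r1 [bound]=0; q1 [bound]=0; h1 [bound]=0
use order (left to right): r
typing: well-typed at (Q -> Q) -> R -> P -> Q -> R -> R -> (P -> Q) -> R -> P
ordered ✗ (q, h, g, p, f, r1, q1, h1 never used (weakening))
linear ✗ (q, h, g, p, f, r1, q1, h1 never used (weakening))
affine ✓ (none of r, q, h, g, p, f, r1, q1, h1 used more than once)
relevant ✗ (q, h, g, p, f, r1, q1, h1 never used (weakening))
unrestricted ✓ (well-typed at (Q -> Q) -> R -> P -> Q -> R -> R -> (P -> Q) -> R -> P; no restrictions here)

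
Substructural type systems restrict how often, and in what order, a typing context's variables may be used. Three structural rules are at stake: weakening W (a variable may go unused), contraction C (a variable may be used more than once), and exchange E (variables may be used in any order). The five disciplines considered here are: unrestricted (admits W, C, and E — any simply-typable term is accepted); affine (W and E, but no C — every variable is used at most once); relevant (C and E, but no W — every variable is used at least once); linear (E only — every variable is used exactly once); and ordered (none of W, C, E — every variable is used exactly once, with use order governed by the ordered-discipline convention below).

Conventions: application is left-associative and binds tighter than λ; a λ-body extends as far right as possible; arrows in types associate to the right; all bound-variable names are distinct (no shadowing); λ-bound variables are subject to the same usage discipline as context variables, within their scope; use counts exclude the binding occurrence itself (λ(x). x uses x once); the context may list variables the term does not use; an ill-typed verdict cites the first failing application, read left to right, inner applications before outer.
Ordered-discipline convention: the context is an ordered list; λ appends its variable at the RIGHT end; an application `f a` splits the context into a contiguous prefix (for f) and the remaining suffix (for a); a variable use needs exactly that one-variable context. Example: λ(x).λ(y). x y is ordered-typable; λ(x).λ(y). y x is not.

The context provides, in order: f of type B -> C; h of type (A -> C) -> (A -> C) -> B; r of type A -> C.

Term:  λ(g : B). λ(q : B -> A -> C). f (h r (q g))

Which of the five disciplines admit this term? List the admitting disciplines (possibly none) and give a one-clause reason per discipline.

admitted by: linear, affine, relevant, unrestricted
use counts: f=1; h=1; r=1; g (λ-bound)=1; q (λ-bound)=1
order of uses: f, h, r, q, g
typing: well-typed at B -> (B -> A -> C) -> C
ordered: ✗, no ordered split (uses run f, h, r, q, g)
linear: ✓, single use per variable (f, h, r, g, q)
affine: ✓, no duplicate uses among f, h, r, g, q
relevant: ✓, at least one use each (f, h, r, g, q)
unrestricted: ✓, type-checks (B -> (B -> A -> C) -> C) and nothing is barred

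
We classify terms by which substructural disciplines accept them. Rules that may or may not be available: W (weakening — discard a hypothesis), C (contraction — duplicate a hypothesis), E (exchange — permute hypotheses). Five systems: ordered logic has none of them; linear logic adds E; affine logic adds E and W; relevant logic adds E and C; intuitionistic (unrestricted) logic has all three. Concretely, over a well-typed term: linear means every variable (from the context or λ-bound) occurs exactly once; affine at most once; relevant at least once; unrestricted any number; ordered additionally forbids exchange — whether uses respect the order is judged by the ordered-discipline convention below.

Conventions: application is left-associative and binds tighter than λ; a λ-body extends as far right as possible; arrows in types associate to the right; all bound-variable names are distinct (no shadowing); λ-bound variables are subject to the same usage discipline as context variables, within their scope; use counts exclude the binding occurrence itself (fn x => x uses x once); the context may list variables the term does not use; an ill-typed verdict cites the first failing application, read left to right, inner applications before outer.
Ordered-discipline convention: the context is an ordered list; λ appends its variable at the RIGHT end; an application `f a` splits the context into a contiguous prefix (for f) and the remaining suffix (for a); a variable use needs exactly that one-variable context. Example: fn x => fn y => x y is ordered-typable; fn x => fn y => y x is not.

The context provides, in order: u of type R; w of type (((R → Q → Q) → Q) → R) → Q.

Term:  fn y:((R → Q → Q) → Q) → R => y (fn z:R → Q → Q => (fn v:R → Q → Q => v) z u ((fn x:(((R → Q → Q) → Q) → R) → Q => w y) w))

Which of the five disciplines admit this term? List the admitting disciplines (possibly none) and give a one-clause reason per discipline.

admitted in: unrestricted
use counts: u=1, w=2, y [bound]=2, z [bound]=1, v [bound]=1, x [bound]=0
uses in reading order: y, v, z, u, w, y, w
typing: well-typed at (((R → Q → Q) → Q) → R) → R
ordered ✗ (w ×2, y ×2 used more than once (contraction); x never used (weakening))
linear ✗ (w ×2, y ×2 used more than once (contraction); x never used (weakening))
affine ✗ (w ×2, y ×2 used more than once (contraction))
relevant ✗ (x never used (weakening))
unrestricted ✓ (simply typable at (((R → Q → Q) → Q) → R) → R; W, C, E all held)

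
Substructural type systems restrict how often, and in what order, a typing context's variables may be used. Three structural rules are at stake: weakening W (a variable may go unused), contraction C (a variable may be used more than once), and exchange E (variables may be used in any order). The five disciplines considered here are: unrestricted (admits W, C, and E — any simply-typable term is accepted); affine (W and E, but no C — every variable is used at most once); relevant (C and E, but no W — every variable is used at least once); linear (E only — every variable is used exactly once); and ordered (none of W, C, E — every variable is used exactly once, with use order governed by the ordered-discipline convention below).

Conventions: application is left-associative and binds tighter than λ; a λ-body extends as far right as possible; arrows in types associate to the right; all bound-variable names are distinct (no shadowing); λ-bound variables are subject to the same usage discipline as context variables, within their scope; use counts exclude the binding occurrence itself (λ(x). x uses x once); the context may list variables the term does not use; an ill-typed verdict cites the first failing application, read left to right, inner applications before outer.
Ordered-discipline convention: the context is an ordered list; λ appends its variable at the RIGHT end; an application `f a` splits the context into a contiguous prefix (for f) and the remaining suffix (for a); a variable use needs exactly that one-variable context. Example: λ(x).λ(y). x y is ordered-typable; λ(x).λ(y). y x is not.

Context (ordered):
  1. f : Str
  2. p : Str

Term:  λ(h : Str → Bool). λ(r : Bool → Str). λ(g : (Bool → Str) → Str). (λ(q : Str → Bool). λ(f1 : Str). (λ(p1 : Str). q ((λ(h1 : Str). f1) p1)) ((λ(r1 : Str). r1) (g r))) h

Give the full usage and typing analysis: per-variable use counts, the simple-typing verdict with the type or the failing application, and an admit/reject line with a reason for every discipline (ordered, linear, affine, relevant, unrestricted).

usage: f=0, p=0, h (bound)=1, r (bound)=1, g (bound)=1, q (bound)=1, f1 (bound)=1, p1 (bound)=1, h1 (bound)=0, r1 (bound)=1
order of uses: q, f1, p1, r1, g, r, h
typing: well-typed — term : (Str → Bool) → (Bool → Str) → ((Bool → Str) → Str) → Str → Bool
ordered: ✗ — unused: f, p, h1 — weakening required
linear: ✗ — unused: f, p, h1 — weakening required
affine: ✓ — no duplicate uses among f, p, h, r, g, q, f1, p1, h1, r1
relevant: ✗ — unused: f, p, h1 — weakening required
unrestricted: ✓ — simply typable at (Str → Bool) → (Bool → Str) → ((Bool → Str) → Str) → Str → Bool; W, C, E all held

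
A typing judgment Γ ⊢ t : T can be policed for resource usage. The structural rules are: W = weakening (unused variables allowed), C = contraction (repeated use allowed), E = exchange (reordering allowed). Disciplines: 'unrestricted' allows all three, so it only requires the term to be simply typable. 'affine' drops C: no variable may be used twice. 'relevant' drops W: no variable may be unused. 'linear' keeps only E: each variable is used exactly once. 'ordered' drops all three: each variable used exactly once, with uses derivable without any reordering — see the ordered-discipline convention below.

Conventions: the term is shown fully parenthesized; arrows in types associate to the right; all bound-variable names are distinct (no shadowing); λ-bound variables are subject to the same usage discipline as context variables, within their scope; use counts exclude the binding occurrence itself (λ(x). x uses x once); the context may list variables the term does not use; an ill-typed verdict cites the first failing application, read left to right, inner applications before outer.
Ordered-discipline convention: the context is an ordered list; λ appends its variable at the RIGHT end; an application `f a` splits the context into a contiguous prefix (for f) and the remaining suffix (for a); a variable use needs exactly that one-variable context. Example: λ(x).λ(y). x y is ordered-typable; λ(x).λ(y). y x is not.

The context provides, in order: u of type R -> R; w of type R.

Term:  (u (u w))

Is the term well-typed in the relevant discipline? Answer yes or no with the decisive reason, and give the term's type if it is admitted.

yes — every one of u, w appears; term : R
counts: u: 2; w: 1
left-to-right use order: u, u, w
typing: the term checks, with type R
all disciplines: ordered ✗; linear ✗; affine ✗; relevant ✓; unrestricted ✓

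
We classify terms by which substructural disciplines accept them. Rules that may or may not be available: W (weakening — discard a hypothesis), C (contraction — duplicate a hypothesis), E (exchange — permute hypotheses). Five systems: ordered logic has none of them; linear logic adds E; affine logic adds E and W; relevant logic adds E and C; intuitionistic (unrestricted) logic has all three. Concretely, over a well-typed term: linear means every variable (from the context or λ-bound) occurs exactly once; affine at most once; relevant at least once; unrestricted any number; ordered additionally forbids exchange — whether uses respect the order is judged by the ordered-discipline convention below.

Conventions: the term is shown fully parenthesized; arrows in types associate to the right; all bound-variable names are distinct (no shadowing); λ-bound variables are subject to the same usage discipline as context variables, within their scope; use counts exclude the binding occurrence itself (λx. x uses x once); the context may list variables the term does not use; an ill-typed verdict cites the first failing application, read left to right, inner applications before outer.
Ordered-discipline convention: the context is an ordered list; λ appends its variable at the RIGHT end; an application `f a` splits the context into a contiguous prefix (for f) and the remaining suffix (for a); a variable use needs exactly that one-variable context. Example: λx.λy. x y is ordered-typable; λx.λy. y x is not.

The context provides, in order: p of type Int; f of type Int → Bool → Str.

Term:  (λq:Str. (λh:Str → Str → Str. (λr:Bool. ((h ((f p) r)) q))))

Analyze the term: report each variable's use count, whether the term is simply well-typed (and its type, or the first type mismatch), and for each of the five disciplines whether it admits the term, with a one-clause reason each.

variable uses: p: 1; f: 1; q [bound]: 1; h [bound]: 1; r [bound]: 1
left-to-right use order: h, f, p, r, q
typing: well-typed at Str → (Str → Str → Str) → Bool → Str
ordered: ✗ — no ordered split (uses run h, f, p, r, q)
linear: ✓ — p, f, q, h, r: one use apiece
affine: ✓ — at most one use each (p, f, q, h, r)
relevant: ✓ — every one of p, f, q, h, r appears
unrestricted: ✓ — simply typable at Str → (Str → Str → Str) → Bool → Str; W, C, E all held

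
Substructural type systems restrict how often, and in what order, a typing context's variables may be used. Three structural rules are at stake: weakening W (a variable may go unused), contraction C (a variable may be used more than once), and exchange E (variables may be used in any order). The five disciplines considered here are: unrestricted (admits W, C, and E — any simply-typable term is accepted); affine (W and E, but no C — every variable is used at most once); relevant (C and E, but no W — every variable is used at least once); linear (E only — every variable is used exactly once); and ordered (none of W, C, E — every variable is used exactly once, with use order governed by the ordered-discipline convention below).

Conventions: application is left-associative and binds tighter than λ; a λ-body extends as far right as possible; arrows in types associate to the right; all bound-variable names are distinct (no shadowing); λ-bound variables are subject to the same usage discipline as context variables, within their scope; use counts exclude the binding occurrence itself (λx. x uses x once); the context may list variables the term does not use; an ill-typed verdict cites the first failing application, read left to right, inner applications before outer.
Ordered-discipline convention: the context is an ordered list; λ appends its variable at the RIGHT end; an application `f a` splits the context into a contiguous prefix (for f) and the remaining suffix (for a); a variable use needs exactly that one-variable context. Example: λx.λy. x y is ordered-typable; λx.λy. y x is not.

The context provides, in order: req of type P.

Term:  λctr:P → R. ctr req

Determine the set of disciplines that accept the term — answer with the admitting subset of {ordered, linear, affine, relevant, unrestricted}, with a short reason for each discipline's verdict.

admitted by: linear, affine, relevant, unrestricted
variable uses: req: 1; ctr [bound]: 1
order of uses: ctr, req
typing: ✓ — (P → R) → R
ordered ✗ (use order ctr, req needs exchange)
linear ✓ (each of req, ctr used exactly once)
affine ✓ (req, ctr: no repeats, contraction unneeded)
relevant ✓ (every one of req, ctr appears)
unrestricted ✓ (simply typable at (P → R) → R; W, C, E all held)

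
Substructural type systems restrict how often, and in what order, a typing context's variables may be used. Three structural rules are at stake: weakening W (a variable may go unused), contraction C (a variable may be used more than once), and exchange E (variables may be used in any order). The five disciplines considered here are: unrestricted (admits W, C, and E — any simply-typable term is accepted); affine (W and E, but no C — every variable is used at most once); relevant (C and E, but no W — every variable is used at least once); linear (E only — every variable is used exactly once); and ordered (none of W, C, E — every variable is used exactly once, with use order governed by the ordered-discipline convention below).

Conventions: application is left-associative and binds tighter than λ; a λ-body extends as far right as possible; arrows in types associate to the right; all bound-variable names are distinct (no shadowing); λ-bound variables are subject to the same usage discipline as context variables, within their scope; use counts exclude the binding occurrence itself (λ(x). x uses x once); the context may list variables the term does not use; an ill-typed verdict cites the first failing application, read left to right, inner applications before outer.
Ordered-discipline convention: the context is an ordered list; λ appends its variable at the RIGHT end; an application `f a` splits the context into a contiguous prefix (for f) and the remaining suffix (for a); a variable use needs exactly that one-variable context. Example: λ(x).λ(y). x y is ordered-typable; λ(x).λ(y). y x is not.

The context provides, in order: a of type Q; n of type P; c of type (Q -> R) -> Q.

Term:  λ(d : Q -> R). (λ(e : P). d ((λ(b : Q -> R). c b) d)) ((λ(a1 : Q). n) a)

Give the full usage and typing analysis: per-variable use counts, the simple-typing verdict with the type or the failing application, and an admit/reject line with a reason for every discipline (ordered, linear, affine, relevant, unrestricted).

variable uses: a: 1×; n: 1×; c: 1×; d [bound]: 2×; e [bound]: 0×; b [bound]: 1×; a1 [bound]: 0×
left-to-right use order: d, c, b, d, n, a
typing: well-typed at (Q -> R) -> R
ordered ✗ (repeated use of d ×2; e, a1 never used (weakening))
linear ✗ (repeated use of d ×2; e, a1 never used (weakening))
affine ✗ (repeated use of d ×2)
relevant ✗ (e, a1 never used (weakening))
unrestricted ✓ (typability at (Q -> R) -> R is all that's needed)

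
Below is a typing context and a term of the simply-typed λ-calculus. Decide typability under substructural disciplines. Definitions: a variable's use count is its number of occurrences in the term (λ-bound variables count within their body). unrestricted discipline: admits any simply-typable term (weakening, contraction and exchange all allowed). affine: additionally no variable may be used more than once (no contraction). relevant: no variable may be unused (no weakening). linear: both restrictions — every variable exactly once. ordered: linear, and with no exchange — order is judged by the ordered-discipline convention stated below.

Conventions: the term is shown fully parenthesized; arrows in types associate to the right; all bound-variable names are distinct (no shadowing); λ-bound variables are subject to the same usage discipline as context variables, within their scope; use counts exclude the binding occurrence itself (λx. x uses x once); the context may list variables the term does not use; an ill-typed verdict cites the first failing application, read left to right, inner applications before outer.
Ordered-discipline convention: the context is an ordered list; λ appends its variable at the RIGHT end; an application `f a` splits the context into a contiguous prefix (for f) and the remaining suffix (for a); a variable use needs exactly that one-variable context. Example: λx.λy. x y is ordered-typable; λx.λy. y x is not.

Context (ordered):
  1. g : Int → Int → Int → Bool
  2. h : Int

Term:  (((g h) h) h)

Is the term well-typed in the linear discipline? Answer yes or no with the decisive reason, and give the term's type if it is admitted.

no — repeated use of h ×3
usage: g: 1; h: 3
use order (left to right): g, h, h, h
typing: well-typed — term : Bool
across the five disciplines: ordered ✗; linear ✗; affine ✗; relevant ✓; unrestricted ✓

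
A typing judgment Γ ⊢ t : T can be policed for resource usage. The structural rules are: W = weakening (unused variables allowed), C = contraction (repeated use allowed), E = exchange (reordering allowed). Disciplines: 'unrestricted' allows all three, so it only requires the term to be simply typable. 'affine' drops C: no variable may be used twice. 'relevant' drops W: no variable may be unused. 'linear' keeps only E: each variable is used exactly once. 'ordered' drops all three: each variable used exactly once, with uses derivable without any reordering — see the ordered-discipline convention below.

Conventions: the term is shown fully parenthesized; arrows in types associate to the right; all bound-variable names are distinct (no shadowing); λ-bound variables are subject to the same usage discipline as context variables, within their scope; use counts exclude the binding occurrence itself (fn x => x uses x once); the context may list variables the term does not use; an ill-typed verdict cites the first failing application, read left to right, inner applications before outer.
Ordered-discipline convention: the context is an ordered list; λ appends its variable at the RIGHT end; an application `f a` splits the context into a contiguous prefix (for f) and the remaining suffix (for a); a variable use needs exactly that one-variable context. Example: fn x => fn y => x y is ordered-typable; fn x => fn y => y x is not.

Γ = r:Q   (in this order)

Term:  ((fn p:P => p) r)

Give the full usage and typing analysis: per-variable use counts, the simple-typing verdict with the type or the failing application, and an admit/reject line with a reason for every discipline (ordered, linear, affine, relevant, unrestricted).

variable uses: r ×1, p [bound] ×1
order of uses: p, r
typing: ill-typed: an application expects P but receives Q
ordered: ✗ — a type mismatch blocks all five
linear: ✗ — the type mismatch rejects it
affine: ✗ — not simply typable
relevant: ✗ — fails simple typing
unrestricted: ✗ — a type mismatch blocks all five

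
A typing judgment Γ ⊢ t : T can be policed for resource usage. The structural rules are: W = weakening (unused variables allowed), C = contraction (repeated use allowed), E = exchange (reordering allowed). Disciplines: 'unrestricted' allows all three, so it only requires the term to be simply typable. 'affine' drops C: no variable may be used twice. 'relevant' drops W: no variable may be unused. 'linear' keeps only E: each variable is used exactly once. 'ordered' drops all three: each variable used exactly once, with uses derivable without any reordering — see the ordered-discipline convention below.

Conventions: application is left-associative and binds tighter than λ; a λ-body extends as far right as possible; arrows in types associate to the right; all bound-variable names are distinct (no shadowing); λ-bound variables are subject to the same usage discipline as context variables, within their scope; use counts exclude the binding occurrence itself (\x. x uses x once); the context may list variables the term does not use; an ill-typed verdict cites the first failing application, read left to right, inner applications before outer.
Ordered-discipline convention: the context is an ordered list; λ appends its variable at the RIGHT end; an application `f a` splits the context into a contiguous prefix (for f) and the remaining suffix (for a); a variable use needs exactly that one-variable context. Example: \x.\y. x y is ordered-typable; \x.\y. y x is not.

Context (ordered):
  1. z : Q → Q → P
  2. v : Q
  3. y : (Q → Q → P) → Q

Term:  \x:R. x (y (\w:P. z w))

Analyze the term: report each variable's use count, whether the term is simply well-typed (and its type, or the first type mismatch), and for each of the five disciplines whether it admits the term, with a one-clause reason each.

use counts: z: 1, v: 0, y: 1, x [bound]: 1, w [bound]: 1
left-to-right use order: x, y, z, w
typing: ill-typed: a function awaiting Q gets P
ordered: ✗ — fails simple typing
linear: ✗ — a type mismatch blocks all five
affine: ✗ — the type mismatch rejects it
relevant: ✗ — not simply typable
unrestricted: ✗ — fails simple typing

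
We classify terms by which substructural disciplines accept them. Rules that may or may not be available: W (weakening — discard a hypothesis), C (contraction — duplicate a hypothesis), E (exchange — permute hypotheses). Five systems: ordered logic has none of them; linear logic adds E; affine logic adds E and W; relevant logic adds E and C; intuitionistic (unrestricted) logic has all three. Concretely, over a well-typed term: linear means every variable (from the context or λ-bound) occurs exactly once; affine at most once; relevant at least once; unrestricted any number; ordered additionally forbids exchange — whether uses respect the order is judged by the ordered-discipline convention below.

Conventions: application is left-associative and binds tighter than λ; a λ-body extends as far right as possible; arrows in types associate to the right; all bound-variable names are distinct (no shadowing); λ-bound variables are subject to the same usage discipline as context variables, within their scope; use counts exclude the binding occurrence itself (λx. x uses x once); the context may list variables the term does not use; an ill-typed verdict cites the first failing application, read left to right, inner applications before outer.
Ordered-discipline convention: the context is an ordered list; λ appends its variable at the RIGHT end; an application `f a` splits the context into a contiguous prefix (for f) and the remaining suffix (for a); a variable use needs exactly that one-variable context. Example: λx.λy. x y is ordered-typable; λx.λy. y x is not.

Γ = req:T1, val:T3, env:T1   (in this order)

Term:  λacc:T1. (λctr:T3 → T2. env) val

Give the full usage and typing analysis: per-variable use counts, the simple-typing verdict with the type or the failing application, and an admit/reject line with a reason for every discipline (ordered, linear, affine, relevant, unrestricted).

usage: req: 0; val: 1; env: 1; acc [bound]: 0; ctr [bound]: 0
left-to-right use order: env, val
typing: ill-typed: a function awaiting T3 → T2 gets T3
ordered: ✗, a type mismatch blocks all five
linear: ✗, the type mismatch rejects it
affine: ✗, not simply typable
relevant: ✗, fails simple typing
unrestricted: ✗, a type mismatch blocks all five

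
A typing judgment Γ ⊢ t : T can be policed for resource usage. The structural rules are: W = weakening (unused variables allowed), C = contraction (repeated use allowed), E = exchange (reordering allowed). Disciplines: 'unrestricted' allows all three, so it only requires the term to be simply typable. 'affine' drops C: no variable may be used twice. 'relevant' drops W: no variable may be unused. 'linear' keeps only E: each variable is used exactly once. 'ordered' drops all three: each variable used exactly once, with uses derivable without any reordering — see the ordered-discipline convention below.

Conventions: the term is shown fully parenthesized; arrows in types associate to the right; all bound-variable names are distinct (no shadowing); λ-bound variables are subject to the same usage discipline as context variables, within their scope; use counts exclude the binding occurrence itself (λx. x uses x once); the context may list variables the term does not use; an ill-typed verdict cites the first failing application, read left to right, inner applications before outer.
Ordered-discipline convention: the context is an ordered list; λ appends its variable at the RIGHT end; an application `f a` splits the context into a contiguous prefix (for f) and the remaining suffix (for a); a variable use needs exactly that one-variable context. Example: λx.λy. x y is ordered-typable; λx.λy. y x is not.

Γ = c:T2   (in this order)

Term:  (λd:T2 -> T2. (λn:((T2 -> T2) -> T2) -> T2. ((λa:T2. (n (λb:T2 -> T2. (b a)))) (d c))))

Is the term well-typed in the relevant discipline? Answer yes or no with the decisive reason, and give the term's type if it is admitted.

yes — c, d, n, a, b: all used, weakening unneeded; term : (T2 -> T2) -> (((T2 -> T2) -> T2) -> T2) -> T2
counts: c=1, d (bound)=1, n (bound)=1, a (bound)=1, b (bound)=1
use order (left to right): n, b, a, d, c
typing: the term checks, with type (T2 -> T2) -> (((T2 -> T2) -> T2) -> T2) -> T2
summary: ordered ✗, linear ✓, affine ✓, relevant ✓, unrestricted ✓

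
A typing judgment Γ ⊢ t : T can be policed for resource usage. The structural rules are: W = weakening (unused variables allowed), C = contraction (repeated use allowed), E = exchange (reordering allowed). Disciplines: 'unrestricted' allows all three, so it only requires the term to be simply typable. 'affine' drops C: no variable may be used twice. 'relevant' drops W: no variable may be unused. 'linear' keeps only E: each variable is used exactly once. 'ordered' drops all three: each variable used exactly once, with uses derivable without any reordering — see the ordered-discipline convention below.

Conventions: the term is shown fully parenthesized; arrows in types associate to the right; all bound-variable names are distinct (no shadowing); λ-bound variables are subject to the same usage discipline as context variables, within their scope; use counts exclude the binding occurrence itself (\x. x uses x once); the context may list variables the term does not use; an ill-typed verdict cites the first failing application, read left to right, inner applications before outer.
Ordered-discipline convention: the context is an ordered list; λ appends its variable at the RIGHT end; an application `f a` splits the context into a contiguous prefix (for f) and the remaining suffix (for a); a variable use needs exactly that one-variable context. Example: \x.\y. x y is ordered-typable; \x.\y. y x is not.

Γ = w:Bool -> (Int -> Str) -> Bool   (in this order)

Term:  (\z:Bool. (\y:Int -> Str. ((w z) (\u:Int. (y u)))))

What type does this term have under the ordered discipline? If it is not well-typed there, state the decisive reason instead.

term : Bool -> (Int -> Str) -> Bool
usage: w ×1, z (λ-bound) ×1, y (λ-bound) ×1, u (λ-bound) ×1
left-to-right use order: w, z, y, u
typing: well-typed — term : Bool -> (Int -> Str) -> Bool
across the five disciplines: ordered ✓, linear ✓, affine ✓, relevant ✓, unrestricted ✓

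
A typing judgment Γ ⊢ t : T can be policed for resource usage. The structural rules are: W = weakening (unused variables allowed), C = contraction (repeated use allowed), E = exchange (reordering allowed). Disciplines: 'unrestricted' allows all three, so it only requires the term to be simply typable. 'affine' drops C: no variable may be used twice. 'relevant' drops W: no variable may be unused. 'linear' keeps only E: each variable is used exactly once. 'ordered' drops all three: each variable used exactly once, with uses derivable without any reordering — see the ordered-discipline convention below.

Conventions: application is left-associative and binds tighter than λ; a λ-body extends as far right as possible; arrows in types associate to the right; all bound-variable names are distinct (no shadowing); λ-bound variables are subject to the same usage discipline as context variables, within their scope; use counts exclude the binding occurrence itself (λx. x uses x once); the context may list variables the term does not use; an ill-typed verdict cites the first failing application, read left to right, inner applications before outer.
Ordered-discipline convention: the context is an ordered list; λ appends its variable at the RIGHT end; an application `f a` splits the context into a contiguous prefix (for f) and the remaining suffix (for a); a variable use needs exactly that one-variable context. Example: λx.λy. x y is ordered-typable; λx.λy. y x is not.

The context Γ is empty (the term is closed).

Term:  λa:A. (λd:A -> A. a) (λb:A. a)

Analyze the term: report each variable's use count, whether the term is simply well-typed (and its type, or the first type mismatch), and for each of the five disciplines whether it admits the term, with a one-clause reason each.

counts: a [bound]: 2×; d [bound]: 0×; b [bound]: 0×
use order (left to right): a, a
typing: the term checks, with type A -> A
ordered ✗ (needs contraction — a ×2; unused: d, b — weakening required)
linear ✗ (needs contraction — a ×2; unused: d, b — weakening required)
affine ✗ (needs contraction — a ×2)
relevant ✗ (unused: d, b — weakening required)
unrestricted ✓ (type-checks (A -> A) and nothing is barred)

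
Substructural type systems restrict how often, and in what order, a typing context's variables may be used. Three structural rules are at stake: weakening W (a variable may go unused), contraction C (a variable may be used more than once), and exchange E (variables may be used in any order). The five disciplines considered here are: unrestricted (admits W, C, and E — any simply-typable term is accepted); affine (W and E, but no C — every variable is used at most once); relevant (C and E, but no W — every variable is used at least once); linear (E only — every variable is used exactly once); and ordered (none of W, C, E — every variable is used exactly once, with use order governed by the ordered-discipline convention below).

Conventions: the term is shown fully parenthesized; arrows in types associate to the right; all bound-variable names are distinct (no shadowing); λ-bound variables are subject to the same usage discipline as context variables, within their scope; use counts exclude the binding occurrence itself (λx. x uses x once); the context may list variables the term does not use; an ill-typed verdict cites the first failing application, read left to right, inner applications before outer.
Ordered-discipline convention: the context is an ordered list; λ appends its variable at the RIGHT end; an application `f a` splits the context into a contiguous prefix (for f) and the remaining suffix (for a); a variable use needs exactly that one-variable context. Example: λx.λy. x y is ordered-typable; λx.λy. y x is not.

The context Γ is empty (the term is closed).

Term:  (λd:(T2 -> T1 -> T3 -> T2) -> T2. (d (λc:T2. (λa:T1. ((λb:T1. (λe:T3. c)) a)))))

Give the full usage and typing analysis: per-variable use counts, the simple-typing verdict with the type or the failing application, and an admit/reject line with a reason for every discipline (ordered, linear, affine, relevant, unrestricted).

variable uses: d (bound)=1, c (bound)=1, a (bound)=1, b (bound)=0, e (bound)=0
order of uses: d, c, a
typing: ✓ — ((T2 -> T1 -> T3 -> T2) -> T2) -> T2
ordered: ✗, b, e left unused
linear: ✗, b, e left unused
affine: ✓, d, c, a, b, e: no repeats, contraction unneeded
relevant: ✗, b, e left unused
unrestricted: ✓, well-typed at ((T2 -> T1 -> T3 -> T2) -> T2) -> T2; no restrictions here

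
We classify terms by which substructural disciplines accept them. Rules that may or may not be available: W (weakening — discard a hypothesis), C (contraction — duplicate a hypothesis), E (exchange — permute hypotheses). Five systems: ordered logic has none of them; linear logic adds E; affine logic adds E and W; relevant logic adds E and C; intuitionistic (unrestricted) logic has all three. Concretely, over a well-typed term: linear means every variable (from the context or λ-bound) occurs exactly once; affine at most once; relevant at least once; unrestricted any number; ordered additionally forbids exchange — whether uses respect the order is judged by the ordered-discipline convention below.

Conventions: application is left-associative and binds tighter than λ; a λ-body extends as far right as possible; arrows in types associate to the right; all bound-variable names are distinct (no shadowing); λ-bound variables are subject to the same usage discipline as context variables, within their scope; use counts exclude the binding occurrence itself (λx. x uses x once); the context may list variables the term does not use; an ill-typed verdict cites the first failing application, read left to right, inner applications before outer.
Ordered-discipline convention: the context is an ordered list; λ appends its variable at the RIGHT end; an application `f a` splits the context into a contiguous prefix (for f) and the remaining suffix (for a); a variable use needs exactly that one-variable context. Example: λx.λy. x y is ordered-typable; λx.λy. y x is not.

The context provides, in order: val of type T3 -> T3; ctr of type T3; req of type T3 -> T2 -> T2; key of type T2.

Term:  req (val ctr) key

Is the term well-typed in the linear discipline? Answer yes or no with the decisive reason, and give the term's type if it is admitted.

yes — exactly-once usage across val, ctr, req, key; term : T2
variable uses: val ×1; ctr ×1; req ×1; key ×1
left-to-right use order: req, val, ctr, key
typing: well-typed at T2
across the five disciplines: ordered ✗ | linear ✓ | affine ✓ | relevant ✓ | unrestricted ✓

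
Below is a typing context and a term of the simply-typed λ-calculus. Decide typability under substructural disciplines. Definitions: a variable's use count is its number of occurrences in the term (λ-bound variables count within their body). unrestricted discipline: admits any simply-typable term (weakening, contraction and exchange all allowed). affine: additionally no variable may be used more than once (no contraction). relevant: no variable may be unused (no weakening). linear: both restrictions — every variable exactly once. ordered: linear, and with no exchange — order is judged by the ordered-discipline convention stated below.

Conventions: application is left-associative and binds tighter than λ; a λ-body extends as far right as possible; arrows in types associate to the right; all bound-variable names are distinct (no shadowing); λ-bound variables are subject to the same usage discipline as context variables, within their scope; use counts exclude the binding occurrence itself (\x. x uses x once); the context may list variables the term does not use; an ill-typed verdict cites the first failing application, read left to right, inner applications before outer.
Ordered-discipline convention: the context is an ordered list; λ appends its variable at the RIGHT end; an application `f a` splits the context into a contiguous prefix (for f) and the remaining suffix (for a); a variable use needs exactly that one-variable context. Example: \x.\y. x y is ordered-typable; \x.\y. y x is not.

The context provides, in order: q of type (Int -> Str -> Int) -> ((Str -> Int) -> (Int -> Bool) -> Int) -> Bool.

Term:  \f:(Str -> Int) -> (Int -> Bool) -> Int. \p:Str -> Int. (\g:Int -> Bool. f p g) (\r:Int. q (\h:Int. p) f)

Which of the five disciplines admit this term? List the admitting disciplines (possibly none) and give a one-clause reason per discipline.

admitted in: unrestricted
usage: q: 1×; f (bound): 2×; p (bound): 2×; g (bound): 1×; r (bound): 0×; h (bound): 0×
order of uses: f, p, g, q, p, f
typing: ✓ — ((Str -> Int) -> (Int -> Bool) -> Int) -> (Str -> Int) -> Int
ordered ✗ (repeated use of f ×2, p ×2; needs weakening: r, h unused)
linear ✗ (repeated use of f ×2, p ×2; needs weakening: r, h unused)
affine ✗ (repeated use of f ×2, p ×2)
relevant ✗ (needs weakening: r, h unused)
unrestricted ✓ (type-checks (((Str -> Int) -> (Int -> Bool) -> Int) -> (Str -> Int) -> Int) and nothing is barred)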